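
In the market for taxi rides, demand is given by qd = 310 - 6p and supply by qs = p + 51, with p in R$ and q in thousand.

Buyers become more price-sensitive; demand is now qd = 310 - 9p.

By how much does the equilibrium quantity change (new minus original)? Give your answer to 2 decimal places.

-11.10

Before the shock: 310 - 6p = p + 51 ⇒ 259 = 7p ⇒ p = 37, q = 88.
The shock moves the curves to qd = 310 - 9p and qs = p + 51.
Equate the new curves: 310 - 9p = p + 51, giving 259 = 10p, p = 25.9, q = 76.9.
Δq = 76.9 − 88 = -11.10.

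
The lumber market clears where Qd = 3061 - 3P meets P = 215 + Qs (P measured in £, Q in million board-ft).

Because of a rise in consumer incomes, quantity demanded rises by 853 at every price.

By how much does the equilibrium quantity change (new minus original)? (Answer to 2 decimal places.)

+213.25

Original equilibrium: 3061 - 3P = P - 215 gives 3276 = 4P, so P = 819 and Q = 604.
The shock moves the curves to Qd = 3914 - 3P and Qs = P - 215.
Setting them equal: 3914 - 3P = P - 215 → 4129 = 4P, so P = 1032.25 and Q = 817.25.
ΔQ = 817.25 − 604 = +213.25.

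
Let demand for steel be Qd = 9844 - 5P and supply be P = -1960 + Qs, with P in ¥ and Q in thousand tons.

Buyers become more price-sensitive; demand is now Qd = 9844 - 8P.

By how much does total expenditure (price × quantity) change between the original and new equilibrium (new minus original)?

Original equilibrium: 9844 - 5P = P + 1960 gives 7884 = 6P, so P = 1314 and Q = 3274.
After the shift, demand is Qd = 9844 - 8P and supply is Qs = P + 1960.
Setting them equal: 9844 - 8P = P + 1960 → 7884 = 9P, so P = 876 and Q = 2836.
Expenditure moves from 1314×3274 = 4302036 to 876×2836 = 2484336; change = -1817700.

-1817700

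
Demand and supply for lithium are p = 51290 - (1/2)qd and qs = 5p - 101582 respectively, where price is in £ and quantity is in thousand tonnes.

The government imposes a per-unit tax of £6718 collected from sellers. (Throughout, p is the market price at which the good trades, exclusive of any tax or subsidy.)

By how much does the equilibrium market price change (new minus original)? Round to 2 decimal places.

+4798.57

Initially, 102580 - 2p = 5p - 101582, so 204162 = 7p and p = 29166, q = 44248.
Since sellers keep the price net of the tax, the effective supply curve becomes qs = 5p - 135172.
Setting them equal: 102580 - 2p = 5p - 135172 → 237752 = 7p, so p = 237752/7 ≈ 33964.5714 and q = 242556/7 ≈ 34650.8571.
Δp = 33964.5714 − 29166 = +4798.57.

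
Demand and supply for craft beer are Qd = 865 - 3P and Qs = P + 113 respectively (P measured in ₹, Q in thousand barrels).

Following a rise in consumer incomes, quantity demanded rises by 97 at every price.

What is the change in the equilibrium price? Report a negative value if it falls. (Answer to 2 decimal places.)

Original equilibrium: 865 - 3P = P + 113 gives 752 = 4P, so P = 188 and Q = 301.
The shock moves the curves to Qd = 962 - 3P and Qs = P + 113.
New equilibrium: 962 - 3P = P + 113 ⇒ 849 = 4P ⇒ P = 212.25, Q = 325.25.
ΔP = 212.25 − 188 = +24.25.

+24.25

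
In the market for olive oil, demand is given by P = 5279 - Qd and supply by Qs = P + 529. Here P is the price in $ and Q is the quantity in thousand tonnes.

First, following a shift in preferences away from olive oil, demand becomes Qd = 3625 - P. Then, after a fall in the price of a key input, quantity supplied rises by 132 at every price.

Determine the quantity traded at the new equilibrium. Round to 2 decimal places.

2143.00

Original equilibrium: 5279 - P = P + 529 gives 4750 = 2P, so P = 2375 and Q = 2904.
The new curves are Qd = 3625 - P (demand) and Qs = P + 661 (supply).
Clearing the new market: 3625 - P = P + 661, so P = 1482 and Q = 2143.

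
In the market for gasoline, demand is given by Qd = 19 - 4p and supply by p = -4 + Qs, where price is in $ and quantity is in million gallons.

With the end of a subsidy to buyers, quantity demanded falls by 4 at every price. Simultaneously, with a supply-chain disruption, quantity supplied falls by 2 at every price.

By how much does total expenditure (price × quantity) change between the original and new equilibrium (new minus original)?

-9.04

Initially, 19 - 4p = p + 4, so 15 = 5p and p = 3, Q = 7.
After the shift, demand is Qd = 15 - 4p and supply is Qs = p + 2.
Setting them equal: 15 - 4p = p + 2 → 13 = 5p, so p = 2.6 and Q = 4.6.
Expenditure moves from 3×7 = 21 to 2.6×4.6 = 11.96; change = -9.04.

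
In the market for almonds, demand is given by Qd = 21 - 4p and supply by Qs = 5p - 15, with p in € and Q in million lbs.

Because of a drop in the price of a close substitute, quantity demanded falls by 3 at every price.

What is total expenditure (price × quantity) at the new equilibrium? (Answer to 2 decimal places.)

Before the shock: 21 - 4p = 5p - 15 ⇒ 36 = 9p ⇒ p = 4, Q = 5.
After the shift, demand is Qd = 18 - 4p and supply is Qs = 5p - 15.
Setting them equal: 18 - 4p = 5p - 15 → 33 = 9p, so p = 11/3 ≈ 3.6667 and Q = 10/3 ≈ 3.3333.
New expenditure = 3.6667 × 3.3333 = 12.22.

12.22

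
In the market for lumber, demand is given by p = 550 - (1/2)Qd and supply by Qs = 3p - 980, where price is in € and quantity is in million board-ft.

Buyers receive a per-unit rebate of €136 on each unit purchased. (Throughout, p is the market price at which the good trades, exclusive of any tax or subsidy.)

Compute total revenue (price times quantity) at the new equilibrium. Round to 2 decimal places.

202836.48

Original equilibrium: 1100 - 2p = 3p - 980 gives 2080 = 5p, so p = 416 and Q = 268.
Since buyers' out-of-pocket price is the market price minus the rebate, the effective demand curve becomes Qd = 1372 - 2p.
New equilibrium: 1372 - 2p = 3p - 980 ⇒ 2352 = 5p ⇒ p = 470.4, Q = 431.2.
New expenditure = 470.4 × 431.2 = 202836.48.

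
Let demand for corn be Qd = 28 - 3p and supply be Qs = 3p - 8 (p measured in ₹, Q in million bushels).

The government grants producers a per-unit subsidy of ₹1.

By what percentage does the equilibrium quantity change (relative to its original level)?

+15

Original equilibrium: 28 - 3p = 3p - 8 gives 36 = 6p, so p = 6 and Q = 10.
Since sellers receive the price plus the subsidy, the effective supply curve becomes Qs = 3p - 5.
Clearing the new market: 28 - 3p = 3p - 5, so p = 5.5 and Q = 11.5.
%ΔQ = (11.5 − 10) / 10 × 100 = +15%.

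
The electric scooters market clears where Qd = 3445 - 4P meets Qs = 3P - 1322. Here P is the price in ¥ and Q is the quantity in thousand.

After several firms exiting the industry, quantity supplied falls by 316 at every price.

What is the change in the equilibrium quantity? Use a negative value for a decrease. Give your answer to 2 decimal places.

Initially, 3445 - 4P = 3P - 1322, so 4767 = 7P and P = 681, Q = 721.
The new curves are Qd = 3445 - 4P (demand) and Qs = 3P - 1638 (supply).
Clearing the new market: 3445 - 4P = 3P - 1638, so P = 5083/7 ≈ 726.1429 and Q = 3783/7 ≈ 540.4286.
ΔQ = 540.4286 − 721 = -180.57.

-180.57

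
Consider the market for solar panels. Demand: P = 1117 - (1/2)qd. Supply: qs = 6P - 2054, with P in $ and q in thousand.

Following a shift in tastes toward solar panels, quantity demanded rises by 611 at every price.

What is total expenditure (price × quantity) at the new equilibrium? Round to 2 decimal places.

Initially, 2234 - 2P = 6P - 2054, so 4288 = 8P and P = 536, q = 1162.
The shock moves the curves to qd = 2845 - 2P and qs = 6P - 2054.
Equate the new curves: 2845 - 2P = 6P - 2054, giving 4899 = 8P, P = 612.375, q = 1620.25.
New expenditure = 612.375 × 1620.25 = 992200.59.

992200.59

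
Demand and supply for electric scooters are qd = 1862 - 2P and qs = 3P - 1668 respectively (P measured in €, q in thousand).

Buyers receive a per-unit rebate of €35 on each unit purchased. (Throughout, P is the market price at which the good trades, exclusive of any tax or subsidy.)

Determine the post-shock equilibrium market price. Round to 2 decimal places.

720.00

Before the shock: 1862 - 2P = 3P - 1668 ⇒ 3530 = 5P ⇒ P = 706, q = 450.
Since buyers' out-of-pocket price is the market price minus the rebate, the effective demand curve becomes qd = 1932 - 2P.
Clearing the new market: 1932 - 2P = 3P - 1668, so P = 720 and q = 492.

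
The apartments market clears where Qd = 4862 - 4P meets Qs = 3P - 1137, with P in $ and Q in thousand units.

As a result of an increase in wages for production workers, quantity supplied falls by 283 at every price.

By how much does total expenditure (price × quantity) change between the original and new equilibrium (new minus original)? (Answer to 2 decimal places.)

Before the shock: 4862 - 4P = 3P - 1137 ⇒ 5999 = 7P ⇒ P = 857, Q = 1434.
The shock moves the curves to Qd = 4862 - 4P and Qs = 3P - 1420.
New equilibrium: 4862 - 4P = 3P - 1420 ⇒ 6282 = 7P ⇒ P = 6282/7 ≈ 897.4286, Q = 8906/7 ≈ 1272.2857.
Expenditure moves from 857×1434 = 1228938 to 897.4286×1272.2857 = 1141785.5510; change = -87152.45.

-87152.45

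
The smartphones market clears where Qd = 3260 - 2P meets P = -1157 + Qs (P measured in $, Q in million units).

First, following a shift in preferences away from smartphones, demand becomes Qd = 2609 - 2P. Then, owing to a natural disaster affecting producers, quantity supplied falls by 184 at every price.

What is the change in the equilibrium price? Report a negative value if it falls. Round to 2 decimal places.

-155.67

Original equilibrium: 3260 - 2P = P + 1157 gives 2103 = 3P, so P = 701 and Q = 1858.
With the change applied: demand Qd = 2609 - 2P, supply Qs = P + 973.
Clearing the new market: 2609 - 2P = P + 973, so P = 1636/3 ≈ 545.3333 and Q = 4555/3 ≈ 1518.3333.
ΔP = 545.3333 − 701 = -155.67.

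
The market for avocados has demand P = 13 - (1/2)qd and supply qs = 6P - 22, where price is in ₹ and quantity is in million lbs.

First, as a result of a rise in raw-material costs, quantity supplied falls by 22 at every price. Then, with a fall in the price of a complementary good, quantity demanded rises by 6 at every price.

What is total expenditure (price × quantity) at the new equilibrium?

123.5

Original equilibrium: 26 - 2P = 6P - 22 gives 48 = 8P, so P = 6 and q = 14.
The shock moves the curves to qd = 32 - 2P and qs = 6P - 44.
Setting them equal: 32 - 2P = 6P - 44 → 76 = 8P, so P = 9.5 and q = 13.
New expenditure = 9.5 × 13 = 123.5.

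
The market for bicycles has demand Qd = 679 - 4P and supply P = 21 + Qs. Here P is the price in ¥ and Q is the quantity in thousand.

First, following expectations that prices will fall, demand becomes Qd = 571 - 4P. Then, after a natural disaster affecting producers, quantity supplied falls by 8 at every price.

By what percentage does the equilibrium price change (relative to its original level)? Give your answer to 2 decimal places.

Initially, 679 - 4P = P - 21, so 700 = 5P and P = 140, Q = 119.
The shock moves the curves to Qd = 571 - 4P and Qs = P - 29.
Equate the new curves: 571 - 4P = P - 29, giving 600 = 5P, P = 120, Q = 91.
%ΔP = (120 − 140) / 140 × 100 = -14.29%.

-14.29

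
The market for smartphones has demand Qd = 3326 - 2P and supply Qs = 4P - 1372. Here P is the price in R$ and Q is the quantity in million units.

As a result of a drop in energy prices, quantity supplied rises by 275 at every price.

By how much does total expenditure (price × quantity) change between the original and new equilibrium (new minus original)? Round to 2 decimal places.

-13093.06

Before the shock: 3326 - 2P = 4P - 1372 ⇒ 4698 = 6P ⇒ P = 783, Q = 1760.
With the change applied: demand Qd = 3326 - 2P, supply Qs = 4P - 1097.
Clearing the new market: 3326 - 2P = 4P - 1097, so P = 4423/6 ≈ 737.1667 and Q = 5555/3 ≈ 1851.6667.
Expenditure moves from 783×1760 = 1378080 to 737.1667×1851.6667 = 1364986.9444; change = -13093.06.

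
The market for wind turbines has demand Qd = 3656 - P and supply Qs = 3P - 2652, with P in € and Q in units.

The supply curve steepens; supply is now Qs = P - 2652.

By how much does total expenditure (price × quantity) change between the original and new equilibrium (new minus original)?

Before the shock: 3656 - P = 3P - 2652 ⇒ 6308 = 4P ⇒ P = 1577, Q = 2079.
The shock moves the curves to Qd = 3656 - P and Qs = P - 2652.
New equilibrium: 3656 - P = P - 2652 ⇒ 6308 = 2P ⇒ P = 3154, Q = 502.
Expenditure moves from 1577×2079 = 3278583 to 3154×502 = 1583308; change = -1695275.

-1695275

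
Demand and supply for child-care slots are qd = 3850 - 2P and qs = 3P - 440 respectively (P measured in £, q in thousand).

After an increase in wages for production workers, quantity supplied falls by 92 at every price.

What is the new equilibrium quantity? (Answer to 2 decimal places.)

2097.20

Before the shock: 3850 - 2P = 3P - 440 ⇒ 4290 = 5P ⇒ P = 858, q = 2134.
After the shift, demand is qd = 3850 - 2P and supply is qs = 3P - 532.
Clearing the new market: 3850 - 2P = 3P - 532, so P = 876.4 and q = 2097.2.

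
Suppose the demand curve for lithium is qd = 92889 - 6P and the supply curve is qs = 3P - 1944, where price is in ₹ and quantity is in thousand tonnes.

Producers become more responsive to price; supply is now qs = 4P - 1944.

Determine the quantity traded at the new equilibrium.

35989.2

Before the shock: 92889 - 6P = 3P - 1944 ⇒ 94833 = 9P ⇒ P = 10537, q = 29667.
With the change applied: demand qd = 92889 - 6P, supply qs = 4P - 1944.
Clearing the new market: 92889 - 6P = 4P - 1944, so P = 9483.3 and q = 35989.2.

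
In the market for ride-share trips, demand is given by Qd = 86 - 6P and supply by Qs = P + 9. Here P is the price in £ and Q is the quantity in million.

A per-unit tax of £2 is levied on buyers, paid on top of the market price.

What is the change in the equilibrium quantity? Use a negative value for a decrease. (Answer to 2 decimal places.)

Initially, 86 - 6P = P + 9, so 77 = 7P and P = 11, Q = 20.
Since buyers pay the price plus the tax, the effective demand curve becomes Qd = 74 - 6P.
Equate the new curves: 74 - 6P = P + 9, giving 65 = 7P, P = 65/7 ≈ 9.2857, Q = 128/7 ≈ 18.2857.
ΔQ = 18.2857 − 20 = -1.71.

-1.71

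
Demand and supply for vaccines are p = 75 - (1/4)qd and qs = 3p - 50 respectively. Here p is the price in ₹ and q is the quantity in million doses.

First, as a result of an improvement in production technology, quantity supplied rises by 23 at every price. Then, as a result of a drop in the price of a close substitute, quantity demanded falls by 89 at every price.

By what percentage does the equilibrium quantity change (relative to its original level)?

-25

Initially, 300 - 4p = 3p - 50, so 350 = 7p and p = 50, q = 100.
The shock moves the curves to qd = 211 - 4p and qs = 3p - 27.
Setting them equal: 211 - 4p = 3p - 27 → 238 = 7p, so p = 34 and q = 75.
%Δq = (75 − 100) / 100 × 100 = -25%.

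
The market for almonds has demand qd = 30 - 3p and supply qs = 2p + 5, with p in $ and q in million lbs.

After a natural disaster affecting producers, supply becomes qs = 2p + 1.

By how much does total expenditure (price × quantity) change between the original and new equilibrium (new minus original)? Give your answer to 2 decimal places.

Initially, 30 - 3p = 2p + 5, so 25 = 5p and p = 5, q = 15.
After the shift, demand is qd = 30 - 3p and supply is qs = 2p + 1.
Equate the new curves: 30 - 3p = 2p + 1, giving 29 = 5p, p = 5.8, q = 12.6.
Expenditure moves from 5×15 = 75 to 5.8×12.6 = 73.08; change = -1.92.

-1.92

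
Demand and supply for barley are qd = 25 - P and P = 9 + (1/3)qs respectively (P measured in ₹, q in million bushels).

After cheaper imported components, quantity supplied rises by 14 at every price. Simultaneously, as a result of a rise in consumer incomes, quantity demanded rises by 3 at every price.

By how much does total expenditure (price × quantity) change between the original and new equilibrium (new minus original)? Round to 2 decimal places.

Before the shock: 25 - P = 3P - 27 ⇒ 52 = 4P ⇒ P = 13, q = 12.
After the shift, demand is qd = 28 - P and supply is qs = 3P - 13.
Equate the new curves: 28 - P = 3P - 13, giving 41 = 4P, P = 10.25, q = 17.75.
Expenditure moves from 13×12 = 156 to 10.25×17.75 = 181.9375; change = +25.94.

+25.94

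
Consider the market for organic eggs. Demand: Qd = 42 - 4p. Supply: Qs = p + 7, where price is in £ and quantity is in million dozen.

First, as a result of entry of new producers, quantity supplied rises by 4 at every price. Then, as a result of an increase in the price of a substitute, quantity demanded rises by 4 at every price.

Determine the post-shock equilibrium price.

7

Before the shock: 42 - 4p = p + 7 ⇒ 35 = 5p ⇒ p = 7, Q = 14.
The new curves are Qd = 46 - 4p (demand) and Qs = p + 11 (supply).
Equate the new curves: 46 - 4p = p + 11, giving 35 = 5p, p = 7, Q = 18.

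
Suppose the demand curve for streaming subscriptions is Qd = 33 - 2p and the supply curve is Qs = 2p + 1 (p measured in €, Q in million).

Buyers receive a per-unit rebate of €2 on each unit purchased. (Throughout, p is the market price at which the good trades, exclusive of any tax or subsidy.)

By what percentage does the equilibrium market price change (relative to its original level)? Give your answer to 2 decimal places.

+12.50

Before the shock: 33 - 2p = 2p + 1 ⇒ 32 = 4p ⇒ p = 8, Q = 17.
Since buyers' out-of-pocket price is the market price minus the rebate, the effective demand curve becomes Qd = 37 - 2p.
Equate the new curves: 37 - 2p = 2p + 1, giving 36 = 4p, p = 9, Q = 19.
%Δp = (9 − 8) / 8 × 100 = +12.50%.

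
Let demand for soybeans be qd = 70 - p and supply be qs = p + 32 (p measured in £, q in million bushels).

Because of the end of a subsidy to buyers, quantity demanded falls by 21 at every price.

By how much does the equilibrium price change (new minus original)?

-10.5

Original equilibrium: 70 - p = p + 32 gives 38 = 2p, so p = 19 and q = 51.
With the change applied: demand qd = 49 - p, supply qs = p + 32.
Setting them equal: 49 - p = p + 32 → 17 = 2p, so p = 8.5 and q = 40.5.
Δp = 8.5 − 19 = -10.5.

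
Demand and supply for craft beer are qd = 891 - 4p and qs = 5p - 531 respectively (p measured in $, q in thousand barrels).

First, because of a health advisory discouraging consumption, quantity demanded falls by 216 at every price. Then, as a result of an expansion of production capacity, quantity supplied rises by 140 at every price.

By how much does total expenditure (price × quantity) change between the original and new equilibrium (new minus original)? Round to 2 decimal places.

Before the shock: 891 - 4p = 5p - 531 ⇒ 1422 = 9p ⇒ p = 158, q = 259.
With the change applied: demand qd = 675 - 4p, supply qs = 5p - 391.
Setting them equal: 675 - 4p = 5p - 391 → 1066 = 9p, so p = 1066/9 ≈ 118.4444 and q = 1811/9 ≈ 201.2222.
Expenditure moves from 158×259 = 40922 to 118.4444×201.2222 = 23833.6543; change = -17088.35.

-17088.35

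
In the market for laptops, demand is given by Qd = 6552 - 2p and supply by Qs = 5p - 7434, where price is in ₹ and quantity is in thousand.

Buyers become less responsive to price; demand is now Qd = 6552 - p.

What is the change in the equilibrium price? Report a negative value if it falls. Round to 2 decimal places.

Original equilibrium: 6552 - 2p = 5p - 7434 gives 13986 = 7p, so p = 1998 and Q = 2556.
The shock moves the curves to Qd = 6552 - p and Qs = 5p - 7434.
Clearing the new market: 6552 - p = 5p - 7434, so p = 2331 and Q = 4221.
Δp = 2331 − 1998 = +333.00.

+333.00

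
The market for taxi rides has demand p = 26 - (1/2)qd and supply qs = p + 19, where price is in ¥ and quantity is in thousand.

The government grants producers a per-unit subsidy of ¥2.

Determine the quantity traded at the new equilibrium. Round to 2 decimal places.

31.33

Original equilibrium: 52 - 2p = p + 19 gives 33 = 3p, so p = 11 and q = 30.
Since sellers receive the price plus the subsidy, the effective supply curve becomes qs = p + 21.
New equilibrium: 52 - 2p = p + 21 ⇒ 31 = 3p ⇒ p = 31/3 ≈ 10.3333, q = 94/3 ≈ 31.3333.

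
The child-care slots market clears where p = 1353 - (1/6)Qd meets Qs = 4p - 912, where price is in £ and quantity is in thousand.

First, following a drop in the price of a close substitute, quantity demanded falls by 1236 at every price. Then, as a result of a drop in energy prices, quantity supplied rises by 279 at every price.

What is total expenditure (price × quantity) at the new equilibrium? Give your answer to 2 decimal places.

Before the shock: 8118 - 6p = 4p - 912 ⇒ 9030 = 10p ⇒ p = 903, Q = 2700.
The shock moves the curves to Qd = 6882 - 6p and Qs = 4p - 633.
New equilibrium: 6882 - 6p = 4p - 633 ⇒ 7515 = 10p ⇒ p = 751.5, Q = 2373.
New expenditure = 751.5 × 2373 = 1783309.50.

1783309.50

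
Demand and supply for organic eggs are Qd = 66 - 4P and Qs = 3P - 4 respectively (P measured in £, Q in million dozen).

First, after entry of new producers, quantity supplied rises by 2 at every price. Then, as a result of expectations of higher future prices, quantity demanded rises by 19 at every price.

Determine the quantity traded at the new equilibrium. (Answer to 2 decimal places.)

35.29

Solve the original market: 66 - 4P = 3P - 4, hence P = 10 and Q = 26.
The shock moves the curves to Qd = 85 - 4P and Qs = 3P - 2.
Setting them equal: 85 - 4P = 3P - 2 → 87 = 7P, so P = 87/7 ≈ 12.4286 and Q = 247/7 ≈ 35.2857.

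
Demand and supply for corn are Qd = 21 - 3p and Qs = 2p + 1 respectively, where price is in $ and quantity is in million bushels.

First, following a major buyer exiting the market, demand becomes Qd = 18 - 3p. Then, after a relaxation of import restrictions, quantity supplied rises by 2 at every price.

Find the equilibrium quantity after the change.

Original equilibrium: 21 - 3p = 2p + 1 gives 20 = 5p, so p = 4 and Q = 9.
The shock moves the curves to Qd = 18 - 3p and Qs = 2p + 3.
New equilibrium: 18 - 3p = 2p + 3 ⇒ 15 = 5p ⇒ p = 3, Q = 9.

9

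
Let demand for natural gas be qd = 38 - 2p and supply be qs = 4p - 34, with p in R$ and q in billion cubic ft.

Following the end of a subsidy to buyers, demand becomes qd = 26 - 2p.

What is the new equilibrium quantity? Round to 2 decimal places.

6.00

Solve the original market: 38 - 2p = 4p - 34, hence p = 12 and q = 14.
With the change applied: demand qd = 26 - 2p, supply qs = 4p - 34.
Clearing the new market: 26 - 2p = 4p - 34, so p = 10 and q = 6.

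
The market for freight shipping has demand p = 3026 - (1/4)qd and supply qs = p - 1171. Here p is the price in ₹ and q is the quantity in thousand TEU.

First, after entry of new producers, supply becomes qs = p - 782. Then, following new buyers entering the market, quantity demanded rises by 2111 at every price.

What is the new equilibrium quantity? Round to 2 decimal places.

2217.40

Original equilibrium: 12104 - 4p = p - 1171 gives 13275 = 5p, so p = 2655 and q = 1484.
With the change applied: demand qd = 14215 - 4p, supply qs = p - 782.
Setting them equal: 14215 - 4p = p - 782 → 14997 = 5p, so p = 2999.4 and q = 2217.4.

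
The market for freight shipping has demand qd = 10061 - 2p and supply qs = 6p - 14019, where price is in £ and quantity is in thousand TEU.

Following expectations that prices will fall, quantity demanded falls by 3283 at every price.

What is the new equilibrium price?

2599.625

Initially, 10061 - 2p = 6p - 14019, so 24080 = 8p and p = 3010, q = 4041.
The shock moves the curves to qd = 6778 - 2p and qs = 6p - 14019.
Clearing the new market: 6778 - 2p = 6p - 14019, so p = 2599.625 and q = 1578.75.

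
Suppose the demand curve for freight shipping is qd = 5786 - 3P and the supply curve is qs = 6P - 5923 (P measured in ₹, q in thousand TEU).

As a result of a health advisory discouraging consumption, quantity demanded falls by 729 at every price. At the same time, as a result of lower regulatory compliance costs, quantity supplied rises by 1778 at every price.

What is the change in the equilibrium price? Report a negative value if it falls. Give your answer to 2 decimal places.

-278.56

Solve the original market: 5786 - 3P = 6P - 5923, hence P = 1301 and q = 1883.
After the shift, demand is qd = 5057 - 3P and supply is qs = 6P - 4145.
Clearing the new market: 5057 - 3P = 6P - 4145, so P = 9202/9 ≈ 1022.4444 and q = 5969/3 ≈ 1989.6667.
ΔP = 1022.4444 − 1301 = -278.56.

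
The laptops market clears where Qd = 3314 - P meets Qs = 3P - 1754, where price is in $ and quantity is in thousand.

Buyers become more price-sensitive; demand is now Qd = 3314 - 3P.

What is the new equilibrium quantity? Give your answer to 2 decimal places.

Before the shock: 3314 - P = 3P - 1754 ⇒ 5068 = 4P ⇒ P = 1267, Q = 2047.
With the change applied: demand Qd = 3314 - 3P, supply Qs = 3P - 1754.
Setting them equal: 3314 - 3P = 3P - 1754 → 5068 = 6P, so P = 2534/3 ≈ 844.6667 and Q = 780.

780.00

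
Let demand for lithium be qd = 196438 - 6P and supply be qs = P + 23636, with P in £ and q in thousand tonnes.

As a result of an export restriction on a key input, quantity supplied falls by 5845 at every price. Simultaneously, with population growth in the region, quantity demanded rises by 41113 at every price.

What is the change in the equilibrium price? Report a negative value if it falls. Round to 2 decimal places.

Before the shock: 196438 - 6P = P + 23636 ⇒ 172802 = 7P ⇒ P = 24686, q = 48322.
After the shift, demand is qd = 237551 - 6P and supply is qs = P + 17791.
Equate the new curves: 237551 - 6P = P + 17791, giving 219760 = 7P, P = 219760/7 ≈ 31394.2857, q = 344297/7 ≈ 49185.2857.
ΔP = 31394.2857 − 24686 = +6708.29.

+6708.29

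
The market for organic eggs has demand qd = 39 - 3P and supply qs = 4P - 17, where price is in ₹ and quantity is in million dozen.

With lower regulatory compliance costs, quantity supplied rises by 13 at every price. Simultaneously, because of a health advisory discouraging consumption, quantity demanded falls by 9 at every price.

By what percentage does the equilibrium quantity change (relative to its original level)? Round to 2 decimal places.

+2.86

Original equilibrium: 39 - 3P = 4P - 17 gives 56 = 7P, so P = 8 and q = 15.
After the shift, demand is qd = 30 - 3P and supply is qs = 4P - 4.
Clearing the new market: 30 - 3P = 4P - 4, so P = 34/7 ≈ 4.8571 and q = 108/7 ≈ 15.4286.
%Δq = (15.4286 − 15) / 15 × 100 = +2.86%.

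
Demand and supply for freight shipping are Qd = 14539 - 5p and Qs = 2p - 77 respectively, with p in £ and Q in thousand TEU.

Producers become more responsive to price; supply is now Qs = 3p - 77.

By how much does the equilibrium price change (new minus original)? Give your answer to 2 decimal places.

Before the shock: 14539 - 5p = 2p - 77 ⇒ 14616 = 7p ⇒ p = 2088, Q = 4099.
The shock moves the curves to Qd = 14539 - 5p and Qs = 3p - 77.
New equilibrium: 14539 - 5p = 3p - 77 ⇒ 14616 = 8p ⇒ p = 1827, Q = 5404.
Δp = 1827 − 2088 = -261.00.

-261.00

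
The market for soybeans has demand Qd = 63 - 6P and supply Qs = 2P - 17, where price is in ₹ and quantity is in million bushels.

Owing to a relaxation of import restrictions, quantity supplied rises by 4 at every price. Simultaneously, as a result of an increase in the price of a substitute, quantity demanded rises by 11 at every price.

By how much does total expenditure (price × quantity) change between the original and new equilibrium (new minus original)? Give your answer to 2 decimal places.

Solve the original market: 63 - 6P = 2P - 17, hence P = 10 and Q = 3.
With the change applied: demand Qd = 74 - 6P, supply Qs = 2P - 13.
New equilibrium: 74 - 6P = 2P - 13 ⇒ 87 = 8P ⇒ P = 10.875, Q = 8.75.
Expenditure moves from 10×3 = 30 to 10.875×8.75 = 95.15625; change = +65.16.

+65.16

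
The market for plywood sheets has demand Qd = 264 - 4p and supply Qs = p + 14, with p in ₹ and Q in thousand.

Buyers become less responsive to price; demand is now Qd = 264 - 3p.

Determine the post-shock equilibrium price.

Original equilibrium: 264 - 4p = p + 14 gives 250 = 5p, so p = 50 and Q = 64.
With the change applied: demand Qd = 264 - 3p, supply Qs = p + 14.
Equate the new curves: 264 - 3p = p + 14, giving 250 = 4p, p = 62.5, Q = 76.5.

62.5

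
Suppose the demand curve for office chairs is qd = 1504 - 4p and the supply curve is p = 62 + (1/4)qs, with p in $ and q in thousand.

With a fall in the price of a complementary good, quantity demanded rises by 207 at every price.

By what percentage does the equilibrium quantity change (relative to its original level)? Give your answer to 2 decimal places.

Original equilibrium: 1504 - 4p = 4p - 248 gives 1752 = 8p, so p = 219 and q = 628.
The shock moves the curves to qd = 1711 - 4p and qs = 4p - 248.
Equate the new curves: 1711 - 4p = 4p - 248, giving 1959 = 8p, p = 244.875, q = 731.5.
%Δq = (731.5 − 628) / 628 × 100 = +16.48%.

+16.48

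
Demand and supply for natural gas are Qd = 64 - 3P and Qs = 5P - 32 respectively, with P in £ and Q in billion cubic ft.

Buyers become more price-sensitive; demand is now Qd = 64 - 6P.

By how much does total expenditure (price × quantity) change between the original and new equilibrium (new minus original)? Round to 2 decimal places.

Solve the original market: 64 - 3P = 5P - 32, hence P = 12 and Q = 28.
The new curves are Qd = 64 - 6P (demand) and Qs = 5P - 32 (supply).
New equilibrium: 64 - 6P = 5P - 32 ⇒ 96 = 11P ⇒ P = 96/11 ≈ 8.7273, Q = 128/11 ≈ 11.6364.
Expenditure moves from 12×28 = 336 to 8.7273×11.6364 = 101.5537; change = -234.45.

-234.45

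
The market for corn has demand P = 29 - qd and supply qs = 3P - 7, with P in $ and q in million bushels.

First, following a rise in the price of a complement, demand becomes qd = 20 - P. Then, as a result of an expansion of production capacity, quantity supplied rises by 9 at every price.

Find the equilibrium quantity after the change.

Before the shock: 29 - P = 3P - 7 ⇒ 36 = 4P ⇒ P = 9, q = 20.
With the change applied: demand qd = 20 - P, supply qs = 3P + 2.
New equilibrium: 20 - P = 3P + 2 ⇒ 18 = 4P ⇒ P = 4.5, q = 15.5.

15.5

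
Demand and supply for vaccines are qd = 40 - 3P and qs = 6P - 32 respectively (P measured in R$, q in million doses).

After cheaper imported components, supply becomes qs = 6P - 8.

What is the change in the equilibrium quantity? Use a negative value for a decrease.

Before the shock: 40 - 3P = 6P - 32 ⇒ 72 = 9P ⇒ P = 8, q = 16.
The new curves are qd = 40 - 3P (demand) and qs = 6P - 8 (supply).
Setting them equal: 40 - 3P = 6P - 8 → 48 = 9P, so P = 16/3 ≈ 5.3333 and q = 24.
Δq = 24 − 16 = +8.

+8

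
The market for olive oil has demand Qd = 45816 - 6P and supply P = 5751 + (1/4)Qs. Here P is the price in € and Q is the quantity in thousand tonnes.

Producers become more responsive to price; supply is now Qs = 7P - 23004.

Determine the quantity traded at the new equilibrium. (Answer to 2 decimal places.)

Before the shock: 45816 - 6P = 4P - 23004 ⇒ 68820 = 10P ⇒ P = 6882, Q = 4524.
After the shift, demand is Qd = 45816 - 6P and supply is Qs = 7P - 23004.
Clearing the new market: 45816 - 6P = 7P - 23004, so P = 68820/13 ≈ 5293.8462 and Q = 182688/13 ≈ 14052.9231.

14052.92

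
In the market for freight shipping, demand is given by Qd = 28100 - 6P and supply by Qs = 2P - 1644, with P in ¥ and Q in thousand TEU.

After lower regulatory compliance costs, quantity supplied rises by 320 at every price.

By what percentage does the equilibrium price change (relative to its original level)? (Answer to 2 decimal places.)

Original equilibrium: 28100 - 6P = 2P - 1644 gives 29744 = 8P, so P = 3718 and Q = 5792.
After the shift, demand is Qd = 28100 - 6P and supply is Qs = 2P - 1324.
Equate the new curves: 28100 - 6P = 2P - 1324, giving 29424 = 8P, P = 3678, Q = 6032.
%ΔP = (3678 − 3718) / 3718 × 100 = -1.08%.

-1.08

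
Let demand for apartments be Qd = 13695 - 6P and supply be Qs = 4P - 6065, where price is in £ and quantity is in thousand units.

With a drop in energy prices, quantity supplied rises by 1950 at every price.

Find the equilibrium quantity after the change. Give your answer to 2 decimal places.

Solve the original market: 13695 - 6P = 4P - 6065, hence P = 1976 and Q = 1839.
After the shift, demand is Qd = 13695 - 6P and supply is Qs = 4P - 4115.
Setting them equal: 13695 - 6P = 4P - 4115 → 17810 = 10P, so P = 1781 and Q = 3009.

3009.00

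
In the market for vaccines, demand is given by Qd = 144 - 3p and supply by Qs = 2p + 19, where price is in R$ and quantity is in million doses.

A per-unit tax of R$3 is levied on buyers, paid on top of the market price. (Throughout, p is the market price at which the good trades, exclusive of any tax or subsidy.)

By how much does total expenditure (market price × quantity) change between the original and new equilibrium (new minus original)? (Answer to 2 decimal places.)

Initially, 144 - 3p = 2p + 19, so 125 = 5p and p = 25, Q = 69.
Since buyers pay the price plus the tax, the effective demand curve becomes Qd = 135 - 3p.
Equate the new curves: 135 - 3p = 2p + 19, giving 116 = 5p, p = 23.2, Q = 65.4.
Expenditure moves from 25×69 = 1725 to 23.2×65.4 = 1517.28; change = -207.72.

-207.72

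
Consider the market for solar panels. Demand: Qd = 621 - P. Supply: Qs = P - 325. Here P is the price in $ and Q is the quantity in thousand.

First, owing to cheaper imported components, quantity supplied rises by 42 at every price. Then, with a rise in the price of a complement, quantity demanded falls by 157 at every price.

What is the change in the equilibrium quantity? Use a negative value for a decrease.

-57.5

Initially, 621 - P = P - 325, so 946 = 2P and P = 473, Q = 148.
The shock moves the curves to Qd = 464 - P and Qs = P - 283.
Equate the new curves: 464 - P = P - 283, giving 747 = 2P, P = 373.5, Q = 90.5.
ΔQ = 90.5 − 148 = -57.5.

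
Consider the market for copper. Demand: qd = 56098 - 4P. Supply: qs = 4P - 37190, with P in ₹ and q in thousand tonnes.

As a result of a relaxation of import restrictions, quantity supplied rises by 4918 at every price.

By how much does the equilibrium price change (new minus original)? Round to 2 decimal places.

Before the shock: 56098 - 4P = 4P - 37190 ⇒ 93288 = 8P ⇒ P = 11661, q = 9454.
The new curves are qd = 56098 - 4P (demand) and qs = 4P - 32272 (supply).
Setting them equal: 56098 - 4P = 4P - 32272 → 88370 = 8P, so P = 11046.25 and q = 11913.
ΔP = 11046.25 − 11661 = -614.75.

-614.75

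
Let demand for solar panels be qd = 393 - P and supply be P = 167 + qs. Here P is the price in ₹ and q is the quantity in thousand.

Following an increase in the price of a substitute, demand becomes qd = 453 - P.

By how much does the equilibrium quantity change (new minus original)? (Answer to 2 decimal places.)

+30.00

Solve the original market: 393 - P = P - 167, hence P = 280 and q = 113.
The shock moves the curves to qd = 453 - P and qs = P - 167.
Equate the new curves: 453 - P = P - 167, giving 620 = 2P, P = 310, q = 143.
Δq = 143 − 113 = +30.00.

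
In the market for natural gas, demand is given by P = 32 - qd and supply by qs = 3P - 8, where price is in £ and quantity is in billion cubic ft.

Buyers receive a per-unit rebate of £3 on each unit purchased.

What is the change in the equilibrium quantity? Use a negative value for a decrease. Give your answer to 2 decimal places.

+2.25

Solve the original market: 32 - P = 3P - 8, hence P = 10 and q = 22.
Since buyers' out-of-pocket price is the market price minus the rebate, the effective demand curve becomes qd = 35 - P.
Setting them equal: 35 - P = 3P - 8 → 43 = 4P, so P = 10.75 and q = 24.25.
Δq = 24.25 − 22 = +2.25.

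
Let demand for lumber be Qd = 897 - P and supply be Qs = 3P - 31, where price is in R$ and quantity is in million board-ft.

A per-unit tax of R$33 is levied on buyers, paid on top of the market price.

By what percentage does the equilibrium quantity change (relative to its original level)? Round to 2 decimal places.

-3.72

Solve the original market: 897 - P = 3P - 31, hence P = 232 and Q = 665.
Since buyers pay the price plus the tax, the effective demand curve becomes Qd = 864 - P.
New equilibrium: 864 - P = 3P - 31 ⇒ 895 = 4P ⇒ P = 223.75, Q = 640.25.
%ΔQ = (640.25 − 665) / 665 × 100 = -3.72%.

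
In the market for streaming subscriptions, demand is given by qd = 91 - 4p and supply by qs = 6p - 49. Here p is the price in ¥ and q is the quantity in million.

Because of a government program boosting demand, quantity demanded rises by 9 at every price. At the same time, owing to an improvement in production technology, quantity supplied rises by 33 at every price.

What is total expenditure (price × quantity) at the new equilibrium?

Solve the original market: 91 - 4p = 6p - 49, hence p = 14 and q = 35.
With the change applied: demand qd = 100 - 4p, supply qs = 6p - 16.
Clearing the new market: 100 - 4p = 6p - 16, so p = 11.6 and q = 53.6.
New expenditure = 11.6 × 53.6 = 621.76.

621.76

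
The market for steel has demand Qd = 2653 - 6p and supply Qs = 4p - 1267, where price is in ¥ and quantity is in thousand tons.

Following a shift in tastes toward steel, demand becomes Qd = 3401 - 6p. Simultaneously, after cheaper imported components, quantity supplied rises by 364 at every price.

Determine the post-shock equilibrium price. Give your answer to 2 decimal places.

Before the shock: 2653 - 6p = 4p - 1267 ⇒ 3920 = 10p ⇒ p = 392, Q = 301.
The shock moves the curves to Qd = 3401 - 6p and Qs = 4p - 903.
Clearing the new market: 3401 - 6p = 4p - 903, so p = 430.4 and Q = 818.6.

430.40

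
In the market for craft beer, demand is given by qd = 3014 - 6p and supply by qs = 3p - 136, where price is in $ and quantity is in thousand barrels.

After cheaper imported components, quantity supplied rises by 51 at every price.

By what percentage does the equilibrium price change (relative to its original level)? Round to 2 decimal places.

-1.62

Original equilibrium: 3014 - 6p = 3p - 136 gives 3150 = 9p, so p = 350 and q = 914.
After the shift, demand is qd = 3014 - 6p and supply is qs = 3p - 85.
Setting them equal: 3014 - 6p = 3p - 85 → 3099 = 9p, so p = 1033/3 ≈ 344.3333 and q = 948.
%Δp = (344.3333 − 350) / 350 × 100 = -1.62%.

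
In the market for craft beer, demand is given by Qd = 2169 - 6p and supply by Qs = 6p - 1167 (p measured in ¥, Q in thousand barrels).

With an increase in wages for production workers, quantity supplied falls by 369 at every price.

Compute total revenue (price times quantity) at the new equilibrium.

Initially, 2169 - 6p = 6p - 1167, so 3336 = 12p and p = 278, Q = 501.
The shock moves the curves to Qd = 2169 - 6p and Qs = 6p - 1536.
New equilibrium: 2169 - 6p = 6p - 1536 ⇒ 3705 = 12p ⇒ p = 308.75, Q = 316.5.
New expenditure = 308.75 × 316.5 = 97719.375.

97719.375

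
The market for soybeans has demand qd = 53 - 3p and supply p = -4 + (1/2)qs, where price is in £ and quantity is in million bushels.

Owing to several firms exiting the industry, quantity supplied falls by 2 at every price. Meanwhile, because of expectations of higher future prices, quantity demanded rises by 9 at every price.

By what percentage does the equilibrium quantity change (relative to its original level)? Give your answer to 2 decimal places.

Solve the original market: 53 - 3p = 2p + 8, hence p = 9 and q = 26.
The shock moves the curves to qd = 62 - 3p and qs = 2p + 6.
Setting them equal: 62 - 3p = 2p + 6 → 56 = 5p, so p = 11.2 and q = 28.4.
%Δq = (28.4 − 26) / 26 × 100 = +9.23%.

+9.23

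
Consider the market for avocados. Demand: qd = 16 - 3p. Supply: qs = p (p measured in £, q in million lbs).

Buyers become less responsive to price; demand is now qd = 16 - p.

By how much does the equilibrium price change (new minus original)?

+4

Solve the original market: 16 - 3p = p, hence p = 4 and q = 4.
The new curves are qd = 16 - p (demand) and qs = p (supply).
Setting them equal: 16 - p = p → 16 = 2p, so p = 8 and q = 8.
Δp = 8 − 4 = +4.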